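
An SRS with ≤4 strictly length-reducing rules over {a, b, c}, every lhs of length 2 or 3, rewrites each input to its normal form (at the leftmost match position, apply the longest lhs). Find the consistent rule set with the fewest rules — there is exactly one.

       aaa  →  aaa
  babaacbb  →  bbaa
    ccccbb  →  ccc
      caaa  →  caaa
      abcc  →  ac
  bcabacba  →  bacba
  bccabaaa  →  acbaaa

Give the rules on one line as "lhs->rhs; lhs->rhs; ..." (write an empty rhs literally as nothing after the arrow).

  | aaa
  | babaacbb => bbaacbb => bbaa
  | ccccbb => ccc
  | caaa

ab->b; bc->a; cbb->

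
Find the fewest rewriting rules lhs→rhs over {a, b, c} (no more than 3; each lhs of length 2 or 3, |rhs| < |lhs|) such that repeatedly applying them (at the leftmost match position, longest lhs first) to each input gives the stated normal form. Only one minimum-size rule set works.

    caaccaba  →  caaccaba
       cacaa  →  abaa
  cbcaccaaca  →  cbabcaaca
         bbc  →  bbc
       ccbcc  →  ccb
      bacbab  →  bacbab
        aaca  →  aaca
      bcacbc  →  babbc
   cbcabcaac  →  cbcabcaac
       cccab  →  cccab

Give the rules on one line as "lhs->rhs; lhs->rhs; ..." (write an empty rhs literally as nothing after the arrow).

bcc->b; cac->ab

  | caaccaba
  | cacaa => abaa
  | cbcaccaaca => cbabcaaca
  | bbc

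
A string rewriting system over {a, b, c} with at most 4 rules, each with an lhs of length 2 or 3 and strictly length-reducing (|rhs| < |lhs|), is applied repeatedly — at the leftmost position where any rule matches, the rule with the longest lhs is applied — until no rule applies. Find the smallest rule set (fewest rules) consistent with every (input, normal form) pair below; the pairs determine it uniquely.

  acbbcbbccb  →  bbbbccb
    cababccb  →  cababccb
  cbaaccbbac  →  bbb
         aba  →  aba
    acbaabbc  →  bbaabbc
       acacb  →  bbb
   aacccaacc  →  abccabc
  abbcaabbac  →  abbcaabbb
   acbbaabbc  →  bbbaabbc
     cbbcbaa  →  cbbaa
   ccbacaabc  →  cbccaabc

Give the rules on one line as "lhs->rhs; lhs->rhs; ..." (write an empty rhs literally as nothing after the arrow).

  | acbbcbbccb => bbbcbbccb => bbbbccb
  | cababccb
  | cbaaccbbac => bcaccbbac => bcbcbbac => bcbbac => bbac => bbb
  | aba

ac->b; bcb->b; cba->bc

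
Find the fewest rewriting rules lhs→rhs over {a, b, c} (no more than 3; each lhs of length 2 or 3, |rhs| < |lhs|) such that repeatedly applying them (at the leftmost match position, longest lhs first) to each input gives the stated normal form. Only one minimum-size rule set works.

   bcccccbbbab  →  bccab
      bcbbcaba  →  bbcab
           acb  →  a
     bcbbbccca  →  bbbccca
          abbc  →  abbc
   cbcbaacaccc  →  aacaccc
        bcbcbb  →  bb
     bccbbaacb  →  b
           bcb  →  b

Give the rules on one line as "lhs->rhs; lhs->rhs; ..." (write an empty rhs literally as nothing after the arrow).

ba->b; cb->

  | bcccccbbbab => bccccbbab => bcccbab => bccab
  | bcbbcaba => bbcaba => bbcab
  | acb => a
  | bcbbbccca => bbbccca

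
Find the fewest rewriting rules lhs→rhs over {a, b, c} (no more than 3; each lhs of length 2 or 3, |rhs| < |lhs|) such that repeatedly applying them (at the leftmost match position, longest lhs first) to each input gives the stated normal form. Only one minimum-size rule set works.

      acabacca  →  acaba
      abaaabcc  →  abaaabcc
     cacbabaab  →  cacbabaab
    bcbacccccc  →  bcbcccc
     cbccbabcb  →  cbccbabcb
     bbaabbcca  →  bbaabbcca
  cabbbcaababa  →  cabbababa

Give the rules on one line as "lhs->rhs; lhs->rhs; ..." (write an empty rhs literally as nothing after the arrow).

  | acabacca => acaba
  | abaaabcc
  | cacbabaab
  | bcbacccccc => bcbcccc

acc->; bca->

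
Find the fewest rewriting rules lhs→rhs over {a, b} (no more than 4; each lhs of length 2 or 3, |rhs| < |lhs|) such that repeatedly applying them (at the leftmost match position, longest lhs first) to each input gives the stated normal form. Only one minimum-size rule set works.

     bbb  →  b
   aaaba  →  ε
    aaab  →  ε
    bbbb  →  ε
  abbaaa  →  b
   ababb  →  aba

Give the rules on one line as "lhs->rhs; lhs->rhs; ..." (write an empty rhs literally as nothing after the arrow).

aaa->b; bb->; bba->

  | bbb => b
  | aaaba => bba => ε
  | aaab => bb => ε
  | bbbb => bb => ε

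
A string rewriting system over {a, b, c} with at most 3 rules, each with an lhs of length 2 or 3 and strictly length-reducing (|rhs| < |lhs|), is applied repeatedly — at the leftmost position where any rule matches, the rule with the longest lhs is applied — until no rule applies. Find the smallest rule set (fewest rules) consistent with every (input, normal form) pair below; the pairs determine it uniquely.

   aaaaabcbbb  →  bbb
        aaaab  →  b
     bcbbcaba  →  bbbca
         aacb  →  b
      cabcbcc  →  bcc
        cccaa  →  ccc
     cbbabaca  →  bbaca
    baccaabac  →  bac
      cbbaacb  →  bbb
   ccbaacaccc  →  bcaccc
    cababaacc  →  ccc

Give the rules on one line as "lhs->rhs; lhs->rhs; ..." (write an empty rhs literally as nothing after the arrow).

aa->; ab->; cb->b

  | aaaaabcbbb => aaabcbbb => abcbbb => cbbb => bbb
  | aaaab => aab => b
  | bcbbcaba => bbbcaba => bbbca
  | aacb => cb => b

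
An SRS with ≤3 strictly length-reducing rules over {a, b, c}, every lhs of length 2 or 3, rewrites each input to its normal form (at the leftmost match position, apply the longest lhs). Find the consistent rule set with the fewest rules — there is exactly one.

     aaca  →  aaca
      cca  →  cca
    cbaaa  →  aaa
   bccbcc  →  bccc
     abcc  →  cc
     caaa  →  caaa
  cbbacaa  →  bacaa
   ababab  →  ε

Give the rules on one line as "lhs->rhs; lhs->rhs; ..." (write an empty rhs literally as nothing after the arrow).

  | aaca
  | cca
  | cbaaa => aaa
  | bccbcc => bccc

ab->; cb->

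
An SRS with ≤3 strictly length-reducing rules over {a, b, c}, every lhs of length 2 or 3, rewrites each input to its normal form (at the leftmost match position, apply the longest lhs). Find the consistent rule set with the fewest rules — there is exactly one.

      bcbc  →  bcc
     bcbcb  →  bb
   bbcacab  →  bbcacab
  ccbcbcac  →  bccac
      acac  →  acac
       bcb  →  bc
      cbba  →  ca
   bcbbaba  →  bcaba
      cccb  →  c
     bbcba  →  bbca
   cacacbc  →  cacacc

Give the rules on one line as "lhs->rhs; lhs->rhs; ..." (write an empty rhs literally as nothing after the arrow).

  | bcbc => bcc
  | bcbcb => bccb => bb
  | bbcacab
  | ccbcbcac => bcbcac => bccac

cb->c; ccb->b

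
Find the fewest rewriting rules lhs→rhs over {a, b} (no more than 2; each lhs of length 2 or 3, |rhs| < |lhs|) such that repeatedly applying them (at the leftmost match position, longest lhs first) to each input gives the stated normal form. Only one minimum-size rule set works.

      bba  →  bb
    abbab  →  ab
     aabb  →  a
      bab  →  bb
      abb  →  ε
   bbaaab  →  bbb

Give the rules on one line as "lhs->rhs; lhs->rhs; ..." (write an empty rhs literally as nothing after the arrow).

  | bba => bb
  | abbab => ab
  | aabb => a
  | bab => bb

abb->; ba->b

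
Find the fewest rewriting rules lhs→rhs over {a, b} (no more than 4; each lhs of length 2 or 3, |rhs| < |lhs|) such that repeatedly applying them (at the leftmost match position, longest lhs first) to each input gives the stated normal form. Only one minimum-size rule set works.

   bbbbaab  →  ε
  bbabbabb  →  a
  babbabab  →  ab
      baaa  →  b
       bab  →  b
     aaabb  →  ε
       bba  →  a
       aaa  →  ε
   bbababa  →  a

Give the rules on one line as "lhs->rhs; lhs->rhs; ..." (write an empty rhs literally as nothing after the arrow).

aa->b; ba->; bb->; bbb->a

  | bbbbaab => abaab => aab => bb => ε
  | bbabbabb => abbabb => aabb => bbb => a
  | babbabab => bbabab => abab => ab
  | baaa => aa => b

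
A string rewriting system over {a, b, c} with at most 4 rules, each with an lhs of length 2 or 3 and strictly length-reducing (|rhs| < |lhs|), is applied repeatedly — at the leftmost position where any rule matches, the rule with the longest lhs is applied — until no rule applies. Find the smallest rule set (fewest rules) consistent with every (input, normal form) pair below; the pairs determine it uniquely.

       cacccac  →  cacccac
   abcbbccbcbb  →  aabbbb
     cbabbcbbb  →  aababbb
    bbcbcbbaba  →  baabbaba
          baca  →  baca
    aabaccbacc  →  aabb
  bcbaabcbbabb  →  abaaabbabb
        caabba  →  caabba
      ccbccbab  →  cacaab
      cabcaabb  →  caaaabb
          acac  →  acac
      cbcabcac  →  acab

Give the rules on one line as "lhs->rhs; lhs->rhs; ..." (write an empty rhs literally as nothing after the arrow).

  | cacccac
  | abcbbccbcbb => aabbccbcbb => aabacbcbb => aabaacbb => aabbbb
  | cbabbcbbb => aabbcbbb => aababbb
  | bbcbcbbaba => babcbbaba => baabbaba

aac->b; bc->a; cb->a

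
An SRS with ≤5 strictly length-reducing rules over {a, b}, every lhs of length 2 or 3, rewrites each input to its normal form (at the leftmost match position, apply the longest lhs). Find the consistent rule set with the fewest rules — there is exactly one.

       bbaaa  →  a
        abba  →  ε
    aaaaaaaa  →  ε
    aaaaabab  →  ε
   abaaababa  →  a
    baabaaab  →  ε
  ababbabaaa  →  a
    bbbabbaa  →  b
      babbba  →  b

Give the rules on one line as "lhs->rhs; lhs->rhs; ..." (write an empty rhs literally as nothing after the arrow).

  | bbaaa => baa => a
  | abba => ba => ε
  | aaaaaaaa => aaaaaa => aaaa => aa => ε
  | aaaaabab => aaabab => abab => ab => ε

aa->; ab->; ba->; bab->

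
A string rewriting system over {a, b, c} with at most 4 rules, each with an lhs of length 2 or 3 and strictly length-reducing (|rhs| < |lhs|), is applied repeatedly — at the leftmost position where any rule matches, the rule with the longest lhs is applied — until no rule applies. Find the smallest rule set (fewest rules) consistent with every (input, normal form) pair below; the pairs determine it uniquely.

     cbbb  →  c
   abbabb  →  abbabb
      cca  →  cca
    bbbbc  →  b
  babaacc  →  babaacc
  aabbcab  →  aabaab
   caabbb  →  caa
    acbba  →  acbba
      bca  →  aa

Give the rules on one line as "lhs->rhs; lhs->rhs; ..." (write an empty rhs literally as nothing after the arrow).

  | cbbb => c
  | abbabb
  | cca
  | bbbbc => bc => b

bbb->; bc->b; bca->aa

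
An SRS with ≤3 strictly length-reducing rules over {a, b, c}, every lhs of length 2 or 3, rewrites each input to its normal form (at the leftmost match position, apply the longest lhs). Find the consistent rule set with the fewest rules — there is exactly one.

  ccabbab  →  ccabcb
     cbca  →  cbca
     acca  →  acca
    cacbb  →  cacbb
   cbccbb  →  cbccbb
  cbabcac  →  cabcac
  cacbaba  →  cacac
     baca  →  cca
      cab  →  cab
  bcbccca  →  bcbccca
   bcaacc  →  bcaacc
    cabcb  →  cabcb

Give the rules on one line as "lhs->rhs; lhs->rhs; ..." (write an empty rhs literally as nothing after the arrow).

  | ccabbab => ccabcb
  | cbca
  | acca
  | cacbb

ba->c; cba->ca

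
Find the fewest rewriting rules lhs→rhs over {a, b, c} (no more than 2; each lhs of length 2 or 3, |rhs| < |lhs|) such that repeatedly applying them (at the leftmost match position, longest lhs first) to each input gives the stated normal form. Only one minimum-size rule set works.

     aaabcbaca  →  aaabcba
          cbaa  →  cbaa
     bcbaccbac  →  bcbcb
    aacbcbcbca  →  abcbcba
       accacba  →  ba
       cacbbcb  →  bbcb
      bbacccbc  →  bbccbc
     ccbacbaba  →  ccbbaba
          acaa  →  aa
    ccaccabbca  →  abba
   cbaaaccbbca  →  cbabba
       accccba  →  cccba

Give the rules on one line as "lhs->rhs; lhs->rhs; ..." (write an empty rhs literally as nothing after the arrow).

ac->; ca->a

  | aaabcbaca => aaabcba
  | cbaa
  | bcbaccbac => bcbcbac => bcbcb
  | aacbcbcbca => abcbcbca => abcbcba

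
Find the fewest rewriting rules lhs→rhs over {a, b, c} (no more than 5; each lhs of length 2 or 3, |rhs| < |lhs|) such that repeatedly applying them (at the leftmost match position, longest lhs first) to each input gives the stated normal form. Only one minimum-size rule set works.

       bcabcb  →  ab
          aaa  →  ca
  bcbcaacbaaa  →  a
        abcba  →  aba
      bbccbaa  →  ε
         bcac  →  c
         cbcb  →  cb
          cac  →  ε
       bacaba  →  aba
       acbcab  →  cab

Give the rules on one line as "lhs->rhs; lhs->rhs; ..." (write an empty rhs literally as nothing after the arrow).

  | bcabcb => abcb => ab
  | aaa => ca
  | bcbcaacbaaa => bcaacbaaa => aacbaaa => ccbaaa => baaa => bca => a
  | abcba => aba

aa->c; ac->c; bc->; cc->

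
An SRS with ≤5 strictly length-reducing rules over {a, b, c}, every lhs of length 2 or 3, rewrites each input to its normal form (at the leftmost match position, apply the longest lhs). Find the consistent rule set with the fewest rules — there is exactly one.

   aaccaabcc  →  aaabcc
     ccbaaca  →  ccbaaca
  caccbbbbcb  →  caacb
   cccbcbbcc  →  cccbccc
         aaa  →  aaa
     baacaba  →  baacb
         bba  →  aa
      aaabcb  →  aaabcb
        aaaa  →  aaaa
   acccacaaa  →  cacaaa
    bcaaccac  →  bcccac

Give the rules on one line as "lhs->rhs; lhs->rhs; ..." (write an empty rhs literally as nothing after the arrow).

aba->b; acc->; bb->a; bca->bc

  | aaccaabcc => aaabcc
  | ccbaaca
  | caccbbbbcb => cbbbbcb => cabbcb => caacb
  | cccbcbbcc => cccbcacc => cccbccc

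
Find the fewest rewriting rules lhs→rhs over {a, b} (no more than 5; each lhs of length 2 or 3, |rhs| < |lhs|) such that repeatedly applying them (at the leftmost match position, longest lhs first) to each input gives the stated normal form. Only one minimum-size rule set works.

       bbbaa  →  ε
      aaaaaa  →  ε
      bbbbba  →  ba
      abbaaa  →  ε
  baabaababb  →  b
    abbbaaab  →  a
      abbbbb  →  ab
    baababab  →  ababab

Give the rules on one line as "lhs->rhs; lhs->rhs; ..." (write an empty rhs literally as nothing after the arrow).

aa->b; aaa->; abb->; bb->a

  | bbbaa => abaa => abb => ε
  | aaaaaa => aaa => ε
  | bbbbba => abbba => ba
  | abbaaa => aaa => ε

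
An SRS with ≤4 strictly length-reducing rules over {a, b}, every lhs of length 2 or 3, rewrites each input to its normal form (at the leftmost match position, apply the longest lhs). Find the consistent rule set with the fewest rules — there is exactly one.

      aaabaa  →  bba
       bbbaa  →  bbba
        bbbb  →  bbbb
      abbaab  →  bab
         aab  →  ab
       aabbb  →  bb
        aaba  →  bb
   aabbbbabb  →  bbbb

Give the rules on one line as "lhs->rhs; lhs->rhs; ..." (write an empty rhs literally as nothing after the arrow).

  | aaabaa => aabaa => abaa => bba
  | bbbaa => bbba
  | bbbb
  | abbaab => baab => bab

aa->a; aba->bb; abb->b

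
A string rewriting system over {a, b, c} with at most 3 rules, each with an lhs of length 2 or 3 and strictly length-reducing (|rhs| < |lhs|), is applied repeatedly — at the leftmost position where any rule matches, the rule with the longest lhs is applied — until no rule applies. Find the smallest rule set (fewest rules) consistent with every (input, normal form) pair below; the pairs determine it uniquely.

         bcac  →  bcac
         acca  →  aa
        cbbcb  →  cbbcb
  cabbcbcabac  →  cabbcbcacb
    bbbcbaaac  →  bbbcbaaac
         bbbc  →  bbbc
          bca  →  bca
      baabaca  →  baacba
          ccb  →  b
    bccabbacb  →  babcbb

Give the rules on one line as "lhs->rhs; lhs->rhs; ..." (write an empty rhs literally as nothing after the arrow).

bac->cb; cc->

  | bcac
  | acca => aa
  | cbbcb
  | cabbcbcabac => cabbcbcacb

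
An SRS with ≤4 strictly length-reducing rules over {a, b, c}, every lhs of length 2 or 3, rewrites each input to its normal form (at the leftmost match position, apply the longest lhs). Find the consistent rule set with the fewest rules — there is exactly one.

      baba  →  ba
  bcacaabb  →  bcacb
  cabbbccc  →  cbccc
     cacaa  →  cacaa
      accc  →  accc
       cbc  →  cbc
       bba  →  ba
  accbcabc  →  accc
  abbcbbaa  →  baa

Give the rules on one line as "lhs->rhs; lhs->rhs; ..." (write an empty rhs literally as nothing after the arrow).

ab->b; bb->b; bcb->

  | baba => bba => ba
  | bcacaabb => bcacabb => bcacbb => bcacb
  | cabbbccc => cbbbccc => cbbccc => cbccc
  | cacaa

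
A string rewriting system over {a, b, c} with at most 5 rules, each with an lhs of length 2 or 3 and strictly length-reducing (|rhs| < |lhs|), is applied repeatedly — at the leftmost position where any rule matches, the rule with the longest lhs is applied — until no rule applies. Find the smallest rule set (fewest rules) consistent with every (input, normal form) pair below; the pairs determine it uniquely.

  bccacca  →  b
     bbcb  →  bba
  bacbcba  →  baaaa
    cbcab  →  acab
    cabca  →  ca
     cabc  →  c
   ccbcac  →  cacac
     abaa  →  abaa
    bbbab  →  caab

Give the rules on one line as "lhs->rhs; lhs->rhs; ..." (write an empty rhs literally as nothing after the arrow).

abc->; bbb->ca; cb->a; cca->

  | bccacca => bcca => b
  | bbcb => bba
  | bacbcba => baacba => baaaa
  | cbcab => acab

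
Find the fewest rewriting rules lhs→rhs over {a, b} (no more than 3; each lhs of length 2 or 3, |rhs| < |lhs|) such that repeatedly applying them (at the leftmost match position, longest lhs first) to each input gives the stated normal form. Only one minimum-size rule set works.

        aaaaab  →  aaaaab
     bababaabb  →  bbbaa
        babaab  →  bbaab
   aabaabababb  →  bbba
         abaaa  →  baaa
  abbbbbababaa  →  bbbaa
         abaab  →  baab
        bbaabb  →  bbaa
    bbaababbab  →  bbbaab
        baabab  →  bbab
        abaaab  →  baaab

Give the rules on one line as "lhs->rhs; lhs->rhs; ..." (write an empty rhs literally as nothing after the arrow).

aba->ba; abb->a

  | aaaaab
  | bababaabb => bbabaabb => bbbaabb => bbbaa
  | babaab => bbaab
  | aabaabababb => abaabababb => baabababb => babababb => bbababb => bbbabb => bbba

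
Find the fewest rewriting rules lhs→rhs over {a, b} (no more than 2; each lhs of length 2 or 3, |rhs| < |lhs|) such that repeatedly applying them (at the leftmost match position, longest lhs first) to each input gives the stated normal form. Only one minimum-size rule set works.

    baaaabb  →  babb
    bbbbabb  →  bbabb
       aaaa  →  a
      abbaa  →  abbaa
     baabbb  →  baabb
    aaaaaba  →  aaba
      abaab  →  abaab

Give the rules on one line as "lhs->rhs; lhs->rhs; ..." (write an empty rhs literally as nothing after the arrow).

  | baaaabb => babb
  | bbbbabb => bbbabb => bbabb
  | aaaa => a
  | abbaa

aaa->; bbb->bb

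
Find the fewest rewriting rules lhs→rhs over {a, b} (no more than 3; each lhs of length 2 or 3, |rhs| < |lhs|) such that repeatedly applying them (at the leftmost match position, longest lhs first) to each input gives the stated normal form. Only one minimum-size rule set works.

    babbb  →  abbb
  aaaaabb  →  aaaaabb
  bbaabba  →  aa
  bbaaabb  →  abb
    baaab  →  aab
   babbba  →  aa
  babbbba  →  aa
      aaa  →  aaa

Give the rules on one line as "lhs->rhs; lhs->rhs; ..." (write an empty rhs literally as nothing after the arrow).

  | babbb => abbb
  | aaaaabb
  | bbaabba => babba => abba => aba => aa
  | bbaaabb => baabb => abb

ba->a; baa->a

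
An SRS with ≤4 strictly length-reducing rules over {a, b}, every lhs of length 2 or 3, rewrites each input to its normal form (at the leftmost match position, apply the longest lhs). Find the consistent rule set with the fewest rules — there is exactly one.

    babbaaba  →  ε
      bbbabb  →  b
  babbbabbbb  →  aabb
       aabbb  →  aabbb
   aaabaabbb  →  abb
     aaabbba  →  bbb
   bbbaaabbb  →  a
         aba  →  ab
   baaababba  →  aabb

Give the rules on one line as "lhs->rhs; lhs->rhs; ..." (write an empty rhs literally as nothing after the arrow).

  | babbaaba => abaaba => ababa => aaa => ε
  | bbbabb => bbab => ba => b
  | babbbabbbb => abbabbbb => ababbb => aabb
  | aabbb

aaa->; ba->b; bab->a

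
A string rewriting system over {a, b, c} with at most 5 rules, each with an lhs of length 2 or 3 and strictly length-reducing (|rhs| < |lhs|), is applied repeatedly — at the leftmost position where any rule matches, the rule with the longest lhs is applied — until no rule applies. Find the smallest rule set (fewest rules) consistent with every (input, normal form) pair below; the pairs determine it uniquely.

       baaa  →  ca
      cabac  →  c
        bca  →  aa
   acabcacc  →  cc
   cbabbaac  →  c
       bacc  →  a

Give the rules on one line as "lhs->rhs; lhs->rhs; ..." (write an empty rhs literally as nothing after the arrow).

ab->; ac->; baa->c; bc->a

  | baaa => ca
  | cabac => cac => c
  | bca => aa
  | acabcacc => abcacc => cacc => cc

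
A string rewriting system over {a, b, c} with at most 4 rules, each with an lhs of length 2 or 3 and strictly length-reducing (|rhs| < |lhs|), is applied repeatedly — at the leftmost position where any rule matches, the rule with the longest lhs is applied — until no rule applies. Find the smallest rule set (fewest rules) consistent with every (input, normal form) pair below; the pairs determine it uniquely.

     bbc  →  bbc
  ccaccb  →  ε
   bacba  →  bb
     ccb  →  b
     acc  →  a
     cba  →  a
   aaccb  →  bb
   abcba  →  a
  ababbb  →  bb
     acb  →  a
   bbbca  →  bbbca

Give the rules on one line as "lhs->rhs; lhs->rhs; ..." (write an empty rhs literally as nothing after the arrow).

  | bbc
  | ccaccb => accb => ab => ε
  | bacba => baa => bb
  | ccb => b

aa->b; ab->; cb->; cc->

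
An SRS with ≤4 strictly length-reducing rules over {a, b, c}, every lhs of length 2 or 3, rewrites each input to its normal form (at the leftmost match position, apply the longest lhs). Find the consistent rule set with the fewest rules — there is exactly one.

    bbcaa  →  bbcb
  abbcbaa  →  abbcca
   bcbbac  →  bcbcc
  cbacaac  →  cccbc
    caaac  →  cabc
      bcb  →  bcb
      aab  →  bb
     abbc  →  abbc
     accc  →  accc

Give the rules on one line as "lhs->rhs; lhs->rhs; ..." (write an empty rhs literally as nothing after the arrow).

aa->b; aaa->ab; ba->c

  | bbcaa => bbcb
  | abbcbaa => abbcca
  | bcbbac => bcbcc
  | cbacaac => cccaac => cccbc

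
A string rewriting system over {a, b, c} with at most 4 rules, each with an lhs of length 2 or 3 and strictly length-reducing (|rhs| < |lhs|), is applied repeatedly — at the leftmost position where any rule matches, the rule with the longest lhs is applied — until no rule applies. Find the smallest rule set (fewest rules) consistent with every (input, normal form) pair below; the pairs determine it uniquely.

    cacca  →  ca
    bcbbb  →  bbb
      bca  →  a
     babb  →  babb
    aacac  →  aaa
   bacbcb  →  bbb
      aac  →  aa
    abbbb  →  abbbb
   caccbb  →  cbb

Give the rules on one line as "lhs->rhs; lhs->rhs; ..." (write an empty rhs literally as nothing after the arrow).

  | cacca => cbca => ca
  | bcbbb => bbb
  | bca => a
  | babb

aac->aa; ac->b; bc->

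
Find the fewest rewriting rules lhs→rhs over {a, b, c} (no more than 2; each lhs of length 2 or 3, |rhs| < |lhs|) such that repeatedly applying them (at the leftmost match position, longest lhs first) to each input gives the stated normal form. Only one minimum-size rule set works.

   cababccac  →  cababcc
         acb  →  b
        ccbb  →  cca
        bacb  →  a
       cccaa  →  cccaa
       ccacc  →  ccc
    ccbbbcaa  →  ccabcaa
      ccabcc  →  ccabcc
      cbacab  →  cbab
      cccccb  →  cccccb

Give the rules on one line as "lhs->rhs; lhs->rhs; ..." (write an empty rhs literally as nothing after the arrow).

  | cababccac => cababcc
  | acb => b
  | ccbb => cca
  | bacb => bb => a

ac->; bb->a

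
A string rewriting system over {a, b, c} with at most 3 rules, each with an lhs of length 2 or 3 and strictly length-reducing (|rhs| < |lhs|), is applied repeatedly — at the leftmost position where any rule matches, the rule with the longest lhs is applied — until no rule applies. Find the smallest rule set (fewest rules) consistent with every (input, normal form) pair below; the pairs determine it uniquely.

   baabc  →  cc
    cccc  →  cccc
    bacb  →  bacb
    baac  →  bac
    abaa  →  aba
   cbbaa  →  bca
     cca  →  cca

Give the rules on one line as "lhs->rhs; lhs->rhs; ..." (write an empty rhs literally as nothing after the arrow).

  | baabc => babc => cc
  | cccc
  | bacb
  | baac => bac

aa->a; bab->c; cbb->bc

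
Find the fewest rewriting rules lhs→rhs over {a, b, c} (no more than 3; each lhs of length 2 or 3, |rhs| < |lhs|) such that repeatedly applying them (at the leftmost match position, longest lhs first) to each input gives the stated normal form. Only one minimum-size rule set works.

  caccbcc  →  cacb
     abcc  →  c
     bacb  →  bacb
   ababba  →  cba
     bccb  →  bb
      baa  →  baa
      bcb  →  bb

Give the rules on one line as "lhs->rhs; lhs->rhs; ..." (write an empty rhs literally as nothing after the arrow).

ab->c; bc->b; cc->c

  | caccbcc => cacbcc => cacbc => cacb
  | abcc => ccc => cc => c
  | bacb
  | ababba => cabba => ccba => cba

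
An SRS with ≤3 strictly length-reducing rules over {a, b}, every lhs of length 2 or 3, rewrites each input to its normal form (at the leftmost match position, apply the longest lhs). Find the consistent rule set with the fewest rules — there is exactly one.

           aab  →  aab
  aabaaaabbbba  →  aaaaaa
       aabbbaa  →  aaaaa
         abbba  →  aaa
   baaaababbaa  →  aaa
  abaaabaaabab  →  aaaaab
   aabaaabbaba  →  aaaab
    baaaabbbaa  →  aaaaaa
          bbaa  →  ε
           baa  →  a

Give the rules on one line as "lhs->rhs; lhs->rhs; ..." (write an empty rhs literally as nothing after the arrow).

ba->; bbb->a

  | aab
  | aabaaaabbbba => aaaaabbbba => aaaaaaba => aaaaaa
  | aabbbaa => aaaaa
  | abbba => aaa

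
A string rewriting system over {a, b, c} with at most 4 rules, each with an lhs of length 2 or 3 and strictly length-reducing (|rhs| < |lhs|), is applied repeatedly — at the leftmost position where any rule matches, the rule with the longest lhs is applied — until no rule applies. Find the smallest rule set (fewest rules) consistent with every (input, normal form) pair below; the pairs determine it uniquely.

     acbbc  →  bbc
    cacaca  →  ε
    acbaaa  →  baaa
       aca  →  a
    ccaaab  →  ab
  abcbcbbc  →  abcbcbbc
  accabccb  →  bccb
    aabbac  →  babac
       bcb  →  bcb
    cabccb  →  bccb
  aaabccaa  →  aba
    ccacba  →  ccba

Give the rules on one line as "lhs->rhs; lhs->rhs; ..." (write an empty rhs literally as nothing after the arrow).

aab->ba; acb->b; ca->

  | acbbc => bbc
  | cacaca => caca => ca => ε
  | acbaaa => baaa
  | aca => a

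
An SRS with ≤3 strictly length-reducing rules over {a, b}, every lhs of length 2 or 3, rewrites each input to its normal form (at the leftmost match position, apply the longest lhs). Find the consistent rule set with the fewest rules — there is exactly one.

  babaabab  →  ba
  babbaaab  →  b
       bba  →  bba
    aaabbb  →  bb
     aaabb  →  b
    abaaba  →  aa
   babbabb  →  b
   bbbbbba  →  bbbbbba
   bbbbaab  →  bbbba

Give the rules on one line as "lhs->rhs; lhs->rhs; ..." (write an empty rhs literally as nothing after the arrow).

  | babaabab => baabab => baab => ba
  | babbaaab => baaab => babb => b
  | bba
  | aaabbb => abbbb => bb

aaa->ab; ab->; abb->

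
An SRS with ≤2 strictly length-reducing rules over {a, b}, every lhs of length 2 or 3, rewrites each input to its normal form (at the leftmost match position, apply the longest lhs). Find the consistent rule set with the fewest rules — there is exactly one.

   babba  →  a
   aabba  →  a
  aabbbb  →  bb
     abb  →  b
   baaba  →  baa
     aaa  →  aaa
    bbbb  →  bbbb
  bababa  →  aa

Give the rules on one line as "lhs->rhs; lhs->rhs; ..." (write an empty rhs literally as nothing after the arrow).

ab->; bab->a

  | babba => aba => a
  | aabba => aba => a
  | aabbbb => abbb => bb
  | abb => b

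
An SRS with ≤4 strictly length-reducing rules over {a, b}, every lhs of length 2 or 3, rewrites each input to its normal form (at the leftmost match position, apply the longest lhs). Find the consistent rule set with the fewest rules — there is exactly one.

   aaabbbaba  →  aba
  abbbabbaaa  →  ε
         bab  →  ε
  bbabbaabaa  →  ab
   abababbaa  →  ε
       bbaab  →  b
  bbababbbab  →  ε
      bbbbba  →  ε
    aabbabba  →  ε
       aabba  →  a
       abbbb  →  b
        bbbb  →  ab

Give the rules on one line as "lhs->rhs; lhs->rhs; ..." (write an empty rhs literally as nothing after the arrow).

aa->; bab->bb; bb->; bbb->a

  | aaabbbaba => abbbaba => aaaba => aba
  | abbbabbaaa => aaabbaaa => abbaaa => aaaa => aa => ε
  | bab => bb => ε
  | bbabbaabaa => abbaabaa => aaabaa => abaa => ab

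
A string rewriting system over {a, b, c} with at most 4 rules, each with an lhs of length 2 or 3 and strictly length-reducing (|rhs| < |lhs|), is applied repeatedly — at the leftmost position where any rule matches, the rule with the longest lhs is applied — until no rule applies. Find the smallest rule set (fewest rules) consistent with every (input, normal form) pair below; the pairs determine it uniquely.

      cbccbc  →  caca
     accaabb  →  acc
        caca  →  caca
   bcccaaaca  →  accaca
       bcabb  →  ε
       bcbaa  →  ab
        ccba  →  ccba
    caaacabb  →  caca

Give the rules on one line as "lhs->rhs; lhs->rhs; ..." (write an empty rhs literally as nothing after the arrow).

aa->; bb->; bc->a

  | cbccbc => cacbc => caca
  | accaabb => accbb => acc
  | caca
  | bcccaaaca => accaaaca => accaca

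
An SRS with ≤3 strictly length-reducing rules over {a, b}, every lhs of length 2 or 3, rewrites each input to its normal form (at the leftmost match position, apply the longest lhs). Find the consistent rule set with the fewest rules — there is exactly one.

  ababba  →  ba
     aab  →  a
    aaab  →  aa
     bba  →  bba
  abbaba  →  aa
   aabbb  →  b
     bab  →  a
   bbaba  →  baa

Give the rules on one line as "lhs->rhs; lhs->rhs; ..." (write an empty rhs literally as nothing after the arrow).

  | ababba => abba => ba
  | aab => a
  | aaab => aa
  | bba

ab->; bab->a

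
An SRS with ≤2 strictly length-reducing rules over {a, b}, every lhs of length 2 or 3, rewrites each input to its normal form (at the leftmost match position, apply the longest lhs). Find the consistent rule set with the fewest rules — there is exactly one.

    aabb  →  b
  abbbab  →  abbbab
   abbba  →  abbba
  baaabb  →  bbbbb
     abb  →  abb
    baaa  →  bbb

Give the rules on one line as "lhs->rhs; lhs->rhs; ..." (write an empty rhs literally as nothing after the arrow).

aaa->bb; aab->

  | aabb => b
  | abbbab
  | abbba
  | baaabb => bbbbb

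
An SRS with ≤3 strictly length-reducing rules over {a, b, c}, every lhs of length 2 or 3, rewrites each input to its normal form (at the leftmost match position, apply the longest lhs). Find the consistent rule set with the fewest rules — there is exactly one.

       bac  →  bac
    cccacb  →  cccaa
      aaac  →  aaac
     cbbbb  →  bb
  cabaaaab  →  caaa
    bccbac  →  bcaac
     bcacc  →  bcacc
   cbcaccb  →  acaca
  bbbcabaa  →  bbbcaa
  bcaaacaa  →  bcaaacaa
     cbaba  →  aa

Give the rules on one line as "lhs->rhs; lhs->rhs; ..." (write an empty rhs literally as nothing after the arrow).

ab->; cb->a

  | bac
  | cccacb => cccaa
  | aaac
  | cbbbb => abbb => bb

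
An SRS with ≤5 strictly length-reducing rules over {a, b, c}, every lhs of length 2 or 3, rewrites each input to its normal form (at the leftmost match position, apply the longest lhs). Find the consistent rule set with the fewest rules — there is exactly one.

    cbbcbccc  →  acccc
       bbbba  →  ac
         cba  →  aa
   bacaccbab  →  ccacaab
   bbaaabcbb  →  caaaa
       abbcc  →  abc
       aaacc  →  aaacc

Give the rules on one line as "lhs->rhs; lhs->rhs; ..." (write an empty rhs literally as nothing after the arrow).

ba->c; bb->c; bbc->b; cb->a

  | cbbcbccc => abcbccc => abaccc => acccc
  | bbbba => cbba => aba => ac
  | cba => aa
  | bacaccbab => ccaccbab => ccacaab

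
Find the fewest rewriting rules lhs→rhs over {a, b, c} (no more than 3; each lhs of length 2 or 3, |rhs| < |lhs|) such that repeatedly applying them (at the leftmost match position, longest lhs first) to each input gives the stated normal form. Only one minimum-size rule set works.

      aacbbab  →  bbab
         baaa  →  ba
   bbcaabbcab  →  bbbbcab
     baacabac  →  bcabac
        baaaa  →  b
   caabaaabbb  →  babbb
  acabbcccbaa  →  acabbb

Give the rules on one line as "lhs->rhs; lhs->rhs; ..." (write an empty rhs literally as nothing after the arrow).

aa->; cb->b

  | aacbbab => cbbab => bbab
  | baaa => ba
  | bbcaabbcab => bbcbbcab => bbbbcab
  | baacabac => bcabac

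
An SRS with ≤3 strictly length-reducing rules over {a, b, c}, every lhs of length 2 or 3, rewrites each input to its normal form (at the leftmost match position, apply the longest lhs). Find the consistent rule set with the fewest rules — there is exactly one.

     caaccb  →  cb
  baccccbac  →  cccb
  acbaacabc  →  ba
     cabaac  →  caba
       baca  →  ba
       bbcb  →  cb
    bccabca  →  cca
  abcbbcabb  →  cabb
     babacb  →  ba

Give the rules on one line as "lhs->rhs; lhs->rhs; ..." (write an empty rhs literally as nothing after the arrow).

ac->; bab->ba; bc->c

  | caaccb => cacb => cb
  | baccccbac => bcccbac => cccbac => cccb
  | acbaacabc => baacabc => baabc => baac => ba
  | cabaac => caba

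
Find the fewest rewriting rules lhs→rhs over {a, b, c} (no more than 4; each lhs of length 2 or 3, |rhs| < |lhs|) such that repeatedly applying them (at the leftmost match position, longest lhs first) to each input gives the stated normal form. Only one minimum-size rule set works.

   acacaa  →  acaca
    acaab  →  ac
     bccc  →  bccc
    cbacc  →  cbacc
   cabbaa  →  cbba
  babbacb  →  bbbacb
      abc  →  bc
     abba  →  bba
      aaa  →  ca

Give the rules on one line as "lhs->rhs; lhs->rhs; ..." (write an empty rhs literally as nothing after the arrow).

  | acacaa => acaca
  | acaab => ac
  | bccc
  | cbacc

aa->a; aaa->ca; aab->; ab->b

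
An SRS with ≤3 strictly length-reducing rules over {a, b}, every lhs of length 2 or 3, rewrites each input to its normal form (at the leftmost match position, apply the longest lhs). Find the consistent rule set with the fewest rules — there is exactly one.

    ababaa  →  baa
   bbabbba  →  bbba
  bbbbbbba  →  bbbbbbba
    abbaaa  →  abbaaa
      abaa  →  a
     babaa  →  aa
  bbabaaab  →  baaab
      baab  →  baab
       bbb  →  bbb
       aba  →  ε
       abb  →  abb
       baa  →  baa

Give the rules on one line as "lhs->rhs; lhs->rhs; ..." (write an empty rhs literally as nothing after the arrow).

  | ababaa => baa
  | bbabbba => bbba
  | bbbbbbba
  | abbaaa

aba->; bab->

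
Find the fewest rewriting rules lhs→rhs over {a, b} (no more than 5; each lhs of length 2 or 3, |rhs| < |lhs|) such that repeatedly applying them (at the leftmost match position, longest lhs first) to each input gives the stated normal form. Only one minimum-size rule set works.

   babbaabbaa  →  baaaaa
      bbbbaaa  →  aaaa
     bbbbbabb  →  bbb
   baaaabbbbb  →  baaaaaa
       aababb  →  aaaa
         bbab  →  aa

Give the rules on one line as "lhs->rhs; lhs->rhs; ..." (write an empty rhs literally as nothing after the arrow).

  | babbaabbaa => baabbaa => baaaaa
  | bbbbaaa => bbabaa => abbaa => aaaa
  | bbbbbabb => bbbabbb => babbbb => bbb
  | baaaabbbbb => baaaaabbb => baaaaaab => baaaaaa

ab->a; abb->aa; bab->; bba->ab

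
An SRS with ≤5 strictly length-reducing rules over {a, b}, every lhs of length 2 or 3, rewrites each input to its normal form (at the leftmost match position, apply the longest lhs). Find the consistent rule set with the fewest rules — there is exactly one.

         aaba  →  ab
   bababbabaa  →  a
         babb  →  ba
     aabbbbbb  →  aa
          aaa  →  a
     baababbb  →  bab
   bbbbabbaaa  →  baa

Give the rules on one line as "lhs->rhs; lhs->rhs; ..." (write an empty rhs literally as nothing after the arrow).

aaa->a; aba->b; bb->; bbb->

  | aaba => ab
  | bababbabaa => bbbbabaa => babaa => bba => a
  | babb => ba
  | aabbbbbb => aabbb => aa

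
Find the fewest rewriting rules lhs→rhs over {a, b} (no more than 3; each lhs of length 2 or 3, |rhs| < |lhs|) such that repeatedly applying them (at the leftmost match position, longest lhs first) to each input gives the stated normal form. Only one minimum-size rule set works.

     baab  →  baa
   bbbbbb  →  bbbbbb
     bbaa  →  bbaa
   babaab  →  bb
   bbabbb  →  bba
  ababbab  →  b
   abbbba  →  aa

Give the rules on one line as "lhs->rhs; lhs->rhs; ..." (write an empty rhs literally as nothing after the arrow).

  | baab => baa
  | bbbbbb
  | bbaa
  | babaab => baaab => bb

aaa->; ab->a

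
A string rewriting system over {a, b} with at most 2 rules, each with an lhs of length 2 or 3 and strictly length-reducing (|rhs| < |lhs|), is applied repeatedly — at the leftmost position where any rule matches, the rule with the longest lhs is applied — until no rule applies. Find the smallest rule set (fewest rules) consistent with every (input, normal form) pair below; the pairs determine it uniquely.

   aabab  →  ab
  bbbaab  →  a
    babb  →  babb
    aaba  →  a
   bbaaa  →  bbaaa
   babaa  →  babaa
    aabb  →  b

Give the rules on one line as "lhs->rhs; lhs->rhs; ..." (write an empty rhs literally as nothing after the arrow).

  | aabab => ab
  | bbbaab => aaab => a
  | babb
  | aaba => a

aab->; bbb->a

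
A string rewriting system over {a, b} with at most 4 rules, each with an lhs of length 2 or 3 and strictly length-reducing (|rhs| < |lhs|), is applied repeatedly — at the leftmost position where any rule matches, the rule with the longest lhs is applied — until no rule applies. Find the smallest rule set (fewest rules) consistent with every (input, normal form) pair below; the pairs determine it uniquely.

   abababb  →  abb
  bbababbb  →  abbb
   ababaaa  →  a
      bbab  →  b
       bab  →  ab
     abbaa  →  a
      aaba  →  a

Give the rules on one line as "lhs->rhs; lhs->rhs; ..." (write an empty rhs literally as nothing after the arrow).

aa->a; ba->a; bba->

  | abababb => aababb => ababb => aabb => abb
  | bbababbb => babbb => abbb
  | ababaaa => aabaaa => abaaa => aaaa => aaa => aa => a
  | bbab => b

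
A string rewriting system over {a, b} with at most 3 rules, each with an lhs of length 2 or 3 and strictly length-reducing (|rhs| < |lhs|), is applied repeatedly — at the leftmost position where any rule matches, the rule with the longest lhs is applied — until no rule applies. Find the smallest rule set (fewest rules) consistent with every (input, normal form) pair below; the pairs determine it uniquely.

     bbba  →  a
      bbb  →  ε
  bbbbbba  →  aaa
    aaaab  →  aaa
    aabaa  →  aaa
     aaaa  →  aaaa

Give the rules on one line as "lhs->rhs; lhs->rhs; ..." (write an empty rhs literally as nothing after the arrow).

ab->; abb->ba; bb->a

  | bbba => aba => a
  | bbb => ab => ε
  | bbbbbba => abbbba => babba => bbaa => aaa
  | aaaab => aaa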